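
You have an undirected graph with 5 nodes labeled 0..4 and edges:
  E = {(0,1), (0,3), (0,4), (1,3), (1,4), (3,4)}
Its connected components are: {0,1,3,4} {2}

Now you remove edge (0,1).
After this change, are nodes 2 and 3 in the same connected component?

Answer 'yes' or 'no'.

Initial components: {0,1,3,4} {2}
Removing edge (0,1): not a bridge — component count unchanged at 2.
New components: {0,1,3,4} {2}
Are 2 and 3 in the same component? no

Answer: no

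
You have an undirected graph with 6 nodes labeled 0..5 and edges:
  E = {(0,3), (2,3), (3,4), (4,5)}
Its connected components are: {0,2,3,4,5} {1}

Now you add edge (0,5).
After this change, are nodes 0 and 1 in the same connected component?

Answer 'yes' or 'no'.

Initial components: {0,2,3,4,5} {1}
Adding edge (0,5): both already in same component {0,2,3,4,5}. No change.
New components: {0,2,3,4,5} {1}
Are 0 and 1 in the same component? no

Answer: no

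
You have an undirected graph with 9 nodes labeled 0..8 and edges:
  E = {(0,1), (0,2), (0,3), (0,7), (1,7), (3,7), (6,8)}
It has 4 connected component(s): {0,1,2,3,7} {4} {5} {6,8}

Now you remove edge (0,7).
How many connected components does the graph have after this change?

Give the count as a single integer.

Answer: 4

Derivation:
Initial component count: 4
Remove (0,7): not a bridge. Count unchanged: 4.
  After removal, components: {0,1,2,3,7} {4} {5} {6,8}
New component count: 4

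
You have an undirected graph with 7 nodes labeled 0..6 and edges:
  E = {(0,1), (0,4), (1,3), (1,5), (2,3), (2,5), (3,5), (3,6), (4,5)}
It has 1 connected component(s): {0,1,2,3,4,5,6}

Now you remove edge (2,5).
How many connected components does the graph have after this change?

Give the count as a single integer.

Answer: 1

Derivation:
Initial component count: 1
Remove (2,5): not a bridge. Count unchanged: 1.
  After removal, components: {0,1,2,3,4,5,6}
New component count: 1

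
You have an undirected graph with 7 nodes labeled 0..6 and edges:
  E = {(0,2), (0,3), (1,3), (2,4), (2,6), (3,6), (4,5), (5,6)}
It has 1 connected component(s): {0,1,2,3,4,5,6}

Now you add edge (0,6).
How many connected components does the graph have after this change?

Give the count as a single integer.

Answer: 1

Derivation:
Initial component count: 1
Add (0,6): endpoints already in same component. Count unchanged: 1.
New component count: 1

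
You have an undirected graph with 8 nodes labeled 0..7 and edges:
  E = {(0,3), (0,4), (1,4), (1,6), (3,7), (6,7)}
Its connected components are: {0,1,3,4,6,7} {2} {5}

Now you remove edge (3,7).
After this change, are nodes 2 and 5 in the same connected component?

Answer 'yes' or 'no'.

Initial components: {0,1,3,4,6,7} {2} {5}
Removing edge (3,7): not a bridge — component count unchanged at 3.
New components: {0,1,3,4,6,7} {2} {5}
Are 2 and 5 in the same component? no

Answer: no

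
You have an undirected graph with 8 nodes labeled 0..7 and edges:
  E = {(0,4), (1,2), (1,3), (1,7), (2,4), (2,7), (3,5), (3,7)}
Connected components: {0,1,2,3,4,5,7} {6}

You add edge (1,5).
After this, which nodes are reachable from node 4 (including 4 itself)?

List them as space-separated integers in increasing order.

Answer: 0 1 2 3 4 5 7

Derivation:
Before: nodes reachable from 4: {0,1,2,3,4,5,7}
Adding (1,5): both endpoints already in same component. Reachability from 4 unchanged.
After: nodes reachable from 4: {0,1,2,3,4,5,7}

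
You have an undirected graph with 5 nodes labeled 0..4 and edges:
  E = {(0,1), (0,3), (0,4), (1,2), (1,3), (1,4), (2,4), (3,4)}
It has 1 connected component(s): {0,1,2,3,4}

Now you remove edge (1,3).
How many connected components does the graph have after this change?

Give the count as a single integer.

Initial component count: 1
Remove (1,3): not a bridge. Count unchanged: 1.
  After removal, components: {0,1,2,3,4}
New component count: 1

Answer: 1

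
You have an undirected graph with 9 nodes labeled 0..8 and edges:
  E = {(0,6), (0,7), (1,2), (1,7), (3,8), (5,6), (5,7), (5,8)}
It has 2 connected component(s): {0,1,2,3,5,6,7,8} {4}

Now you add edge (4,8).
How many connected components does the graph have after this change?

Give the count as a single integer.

Answer: 1

Derivation:
Initial component count: 2
Add (4,8): merges two components. Count decreases: 2 -> 1.
New component count: 1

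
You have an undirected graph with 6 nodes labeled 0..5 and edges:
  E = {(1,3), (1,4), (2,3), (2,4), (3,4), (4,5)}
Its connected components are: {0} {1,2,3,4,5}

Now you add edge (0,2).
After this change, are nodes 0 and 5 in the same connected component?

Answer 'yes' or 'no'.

Answer: yes

Derivation:
Initial components: {0} {1,2,3,4,5}
Adding edge (0,2): merges {0} and {1,2,3,4,5}.
New components: {0,1,2,3,4,5}
Are 0 and 5 in the same component? yes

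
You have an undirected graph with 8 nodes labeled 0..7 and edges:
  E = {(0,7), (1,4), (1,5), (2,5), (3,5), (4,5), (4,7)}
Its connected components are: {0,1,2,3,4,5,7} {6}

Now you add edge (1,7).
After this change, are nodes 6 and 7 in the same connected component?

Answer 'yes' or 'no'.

Answer: no

Derivation:
Initial components: {0,1,2,3,4,5,7} {6}
Adding edge (1,7): both already in same component {0,1,2,3,4,5,7}. No change.
New components: {0,1,2,3,4,5,7} {6}
Are 6 and 7 in the same component? no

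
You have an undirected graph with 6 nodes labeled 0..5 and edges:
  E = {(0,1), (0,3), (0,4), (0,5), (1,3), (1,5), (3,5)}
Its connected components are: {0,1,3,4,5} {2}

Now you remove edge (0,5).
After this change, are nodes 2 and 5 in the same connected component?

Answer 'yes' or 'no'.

Initial components: {0,1,3,4,5} {2}
Removing edge (0,5): not a bridge — component count unchanged at 2.
New components: {0,1,3,4,5} {2}
Are 2 and 5 in the same component? no

Answer: no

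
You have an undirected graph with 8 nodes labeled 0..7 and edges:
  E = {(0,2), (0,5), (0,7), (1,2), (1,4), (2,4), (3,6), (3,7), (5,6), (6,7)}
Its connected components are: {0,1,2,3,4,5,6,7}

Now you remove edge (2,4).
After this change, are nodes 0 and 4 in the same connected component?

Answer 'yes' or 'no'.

Initial components: {0,1,2,3,4,5,6,7}
Removing edge (2,4): not a bridge — component count unchanged at 1.
New components: {0,1,2,3,4,5,6,7}
Are 0 and 4 in the same component? yes

Answer: yes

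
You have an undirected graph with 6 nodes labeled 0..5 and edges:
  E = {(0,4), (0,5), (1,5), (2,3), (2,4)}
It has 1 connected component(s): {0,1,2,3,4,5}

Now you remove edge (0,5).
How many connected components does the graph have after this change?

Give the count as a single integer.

Answer: 2

Derivation:
Initial component count: 1
Remove (0,5): it was a bridge. Count increases: 1 -> 2.
  After removal, components: {0,2,3,4} {1,5}
New component count: 2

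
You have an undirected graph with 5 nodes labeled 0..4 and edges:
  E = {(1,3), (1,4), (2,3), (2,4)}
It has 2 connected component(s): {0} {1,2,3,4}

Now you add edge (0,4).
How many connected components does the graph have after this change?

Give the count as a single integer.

Initial component count: 2
Add (0,4): merges two components. Count decreases: 2 -> 1.
New component count: 1

Answer: 1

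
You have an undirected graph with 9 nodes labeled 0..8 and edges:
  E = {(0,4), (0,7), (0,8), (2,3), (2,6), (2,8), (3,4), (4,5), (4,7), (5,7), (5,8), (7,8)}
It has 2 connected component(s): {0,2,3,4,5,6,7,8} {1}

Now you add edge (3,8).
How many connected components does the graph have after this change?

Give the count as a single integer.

Initial component count: 2
Add (3,8): endpoints already in same component. Count unchanged: 2.
New component count: 2

Answer: 2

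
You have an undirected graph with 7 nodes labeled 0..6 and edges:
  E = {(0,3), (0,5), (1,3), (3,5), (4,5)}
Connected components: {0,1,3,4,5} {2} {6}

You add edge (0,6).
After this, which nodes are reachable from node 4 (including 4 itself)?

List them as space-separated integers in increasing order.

Answer: 0 1 3 4 5 6

Derivation:
Before: nodes reachable from 4: {0,1,3,4,5}
Adding (0,6): merges 4's component with another. Reachability grows.
After: nodes reachable from 4: {0,1,3,4,5,6}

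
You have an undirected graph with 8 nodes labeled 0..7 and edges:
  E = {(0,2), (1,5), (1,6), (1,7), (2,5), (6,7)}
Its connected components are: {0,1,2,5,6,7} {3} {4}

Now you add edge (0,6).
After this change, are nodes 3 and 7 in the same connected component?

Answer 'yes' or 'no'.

Initial components: {0,1,2,5,6,7} {3} {4}
Adding edge (0,6): both already in same component {0,1,2,5,6,7}. No change.
New components: {0,1,2,5,6,7} {3} {4}
Are 3 and 7 in the same component? no

Answer: no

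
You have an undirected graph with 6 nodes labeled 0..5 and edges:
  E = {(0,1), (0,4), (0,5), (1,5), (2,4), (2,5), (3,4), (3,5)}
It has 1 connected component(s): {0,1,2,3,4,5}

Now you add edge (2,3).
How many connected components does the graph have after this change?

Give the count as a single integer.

Answer: 1

Derivation:
Initial component count: 1
Add (2,3): endpoints already in same component. Count unchanged: 1.
New component count: 1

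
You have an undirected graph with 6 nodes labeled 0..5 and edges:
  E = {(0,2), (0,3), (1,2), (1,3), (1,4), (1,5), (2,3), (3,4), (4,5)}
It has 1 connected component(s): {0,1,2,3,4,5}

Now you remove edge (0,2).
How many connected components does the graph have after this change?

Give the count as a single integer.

Initial component count: 1
Remove (0,2): not a bridge. Count unchanged: 1.
  After removal, components: {0,1,2,3,4,5}
New component count: 1

Answer: 1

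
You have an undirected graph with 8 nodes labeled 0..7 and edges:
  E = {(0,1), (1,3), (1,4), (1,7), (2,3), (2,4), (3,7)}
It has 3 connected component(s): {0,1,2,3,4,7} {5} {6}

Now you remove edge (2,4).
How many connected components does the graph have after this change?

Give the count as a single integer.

Initial component count: 3
Remove (2,4): not a bridge. Count unchanged: 3.
  After removal, components: {0,1,2,3,4,7} {5} {6}
New component count: 3

Answer: 3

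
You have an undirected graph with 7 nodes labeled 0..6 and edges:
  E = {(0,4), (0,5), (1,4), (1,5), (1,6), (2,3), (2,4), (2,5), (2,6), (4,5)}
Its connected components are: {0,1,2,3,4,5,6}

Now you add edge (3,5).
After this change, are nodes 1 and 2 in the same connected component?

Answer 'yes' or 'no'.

Initial components: {0,1,2,3,4,5,6}
Adding edge (3,5): both already in same component {0,1,2,3,4,5,6}. No change.
New components: {0,1,2,3,4,5,6}
Are 1 and 2 in the same component? yes

Answer: yes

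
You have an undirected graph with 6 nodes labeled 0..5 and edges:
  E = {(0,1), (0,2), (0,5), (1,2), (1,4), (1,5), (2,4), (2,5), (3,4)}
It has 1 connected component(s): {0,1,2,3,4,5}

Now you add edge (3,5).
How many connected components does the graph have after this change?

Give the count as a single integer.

Answer: 1

Derivation:
Initial component count: 1
Add (3,5): endpoints already in same component. Count unchanged: 1.
New component count: 1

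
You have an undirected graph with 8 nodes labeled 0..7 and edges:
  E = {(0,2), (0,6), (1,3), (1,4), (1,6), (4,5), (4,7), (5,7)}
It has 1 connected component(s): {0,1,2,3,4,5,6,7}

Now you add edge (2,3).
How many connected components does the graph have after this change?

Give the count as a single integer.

Answer: 1

Derivation:
Initial component count: 1
Add (2,3): endpoints already in same component. Count unchanged: 1.
New component count: 1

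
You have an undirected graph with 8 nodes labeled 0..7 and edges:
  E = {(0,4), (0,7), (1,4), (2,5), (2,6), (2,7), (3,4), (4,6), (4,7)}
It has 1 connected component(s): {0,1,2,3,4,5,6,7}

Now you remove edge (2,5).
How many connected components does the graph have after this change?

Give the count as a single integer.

Answer: 2

Derivation:
Initial component count: 1
Remove (2,5): it was a bridge. Count increases: 1 -> 2.
  After removal, components: {0,1,2,3,4,6,7} {5}
New component count: 2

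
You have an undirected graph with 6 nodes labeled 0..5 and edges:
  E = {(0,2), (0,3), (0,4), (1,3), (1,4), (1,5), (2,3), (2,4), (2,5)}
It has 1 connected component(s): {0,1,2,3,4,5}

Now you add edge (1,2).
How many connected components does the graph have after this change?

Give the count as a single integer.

Initial component count: 1
Add (1,2): endpoints already in same component. Count unchanged: 1.
New component count: 1

Answer: 1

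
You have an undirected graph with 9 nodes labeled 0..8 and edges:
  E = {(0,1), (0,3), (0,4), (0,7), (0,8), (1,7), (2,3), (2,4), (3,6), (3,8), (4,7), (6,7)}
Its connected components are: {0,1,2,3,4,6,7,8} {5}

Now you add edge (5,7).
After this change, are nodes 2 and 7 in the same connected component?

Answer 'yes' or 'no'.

Initial components: {0,1,2,3,4,6,7,8} {5}
Adding edge (5,7): merges {5} and {0,1,2,3,4,6,7,8}.
New components: {0,1,2,3,4,5,6,7,8}
Are 2 and 7 in the same component? yes

Answer: yes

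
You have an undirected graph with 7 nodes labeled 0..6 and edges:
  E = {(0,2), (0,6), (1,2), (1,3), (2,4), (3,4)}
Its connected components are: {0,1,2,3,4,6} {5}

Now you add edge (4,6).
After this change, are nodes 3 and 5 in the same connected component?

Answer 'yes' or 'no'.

Initial components: {0,1,2,3,4,6} {5}
Adding edge (4,6): both already in same component {0,1,2,3,4,6}. No change.
New components: {0,1,2,3,4,6} {5}
Are 3 and 5 in the same component? no

Answer: no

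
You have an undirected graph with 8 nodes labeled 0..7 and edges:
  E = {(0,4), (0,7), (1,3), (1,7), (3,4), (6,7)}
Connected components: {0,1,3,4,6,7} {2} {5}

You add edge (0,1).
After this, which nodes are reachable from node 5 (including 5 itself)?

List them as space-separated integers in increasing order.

Before: nodes reachable from 5: {5}
Adding (0,1): both endpoints already in same component. Reachability from 5 unchanged.
After: nodes reachable from 5: {5}

Answer: 5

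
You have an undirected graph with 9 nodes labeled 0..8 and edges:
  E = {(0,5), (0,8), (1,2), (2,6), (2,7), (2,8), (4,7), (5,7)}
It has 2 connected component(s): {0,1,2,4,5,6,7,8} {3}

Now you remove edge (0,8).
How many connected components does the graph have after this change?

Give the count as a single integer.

Initial component count: 2
Remove (0,8): not a bridge. Count unchanged: 2.
  After removal, components: {0,1,2,4,5,6,7,8} {3}
New component count: 2

Answer: 2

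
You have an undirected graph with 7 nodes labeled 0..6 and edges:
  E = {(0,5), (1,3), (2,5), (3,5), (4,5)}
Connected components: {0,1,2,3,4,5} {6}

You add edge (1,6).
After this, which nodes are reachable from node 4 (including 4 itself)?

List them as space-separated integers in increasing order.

Before: nodes reachable from 4: {0,1,2,3,4,5}
Adding (1,6): merges 4's component with another. Reachability grows.
After: nodes reachable from 4: {0,1,2,3,4,5,6}

Answer: 0 1 2 3 4 5 6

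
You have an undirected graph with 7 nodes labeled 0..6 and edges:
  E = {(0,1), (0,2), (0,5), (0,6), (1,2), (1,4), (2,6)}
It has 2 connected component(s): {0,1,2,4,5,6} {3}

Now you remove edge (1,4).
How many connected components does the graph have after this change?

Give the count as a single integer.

Initial component count: 2
Remove (1,4): it was a bridge. Count increases: 2 -> 3.
  After removal, components: {0,1,2,5,6} {3} {4}
New component count: 3

Answer: 3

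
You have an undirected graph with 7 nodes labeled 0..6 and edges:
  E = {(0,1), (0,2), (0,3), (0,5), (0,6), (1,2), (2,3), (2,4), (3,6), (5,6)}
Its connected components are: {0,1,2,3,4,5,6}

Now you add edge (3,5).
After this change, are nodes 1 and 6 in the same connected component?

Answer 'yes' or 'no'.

Initial components: {0,1,2,3,4,5,6}
Adding edge (3,5): both already in same component {0,1,2,3,4,5,6}. No change.
New components: {0,1,2,3,4,5,6}
Are 1 and 6 in the same component? yes

Answer: yes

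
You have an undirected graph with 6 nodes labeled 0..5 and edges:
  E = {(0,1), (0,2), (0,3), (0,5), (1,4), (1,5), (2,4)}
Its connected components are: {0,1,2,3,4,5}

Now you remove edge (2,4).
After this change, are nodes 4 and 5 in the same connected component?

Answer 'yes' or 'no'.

Answer: yes

Derivation:
Initial components: {0,1,2,3,4,5}
Removing edge (2,4): not a bridge — component count unchanged at 1.
New components: {0,1,2,3,4,5}
Are 4 and 5 in the same component? yes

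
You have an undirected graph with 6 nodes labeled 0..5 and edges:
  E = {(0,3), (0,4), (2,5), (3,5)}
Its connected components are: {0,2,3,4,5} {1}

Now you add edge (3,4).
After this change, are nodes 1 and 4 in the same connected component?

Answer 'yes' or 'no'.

Answer: no

Derivation:
Initial components: {0,2,3,4,5} {1}
Adding edge (3,4): both already in same component {0,2,3,4,5}. No change.
New components: {0,2,3,4,5} {1}
Are 1 and 4 in the same component? no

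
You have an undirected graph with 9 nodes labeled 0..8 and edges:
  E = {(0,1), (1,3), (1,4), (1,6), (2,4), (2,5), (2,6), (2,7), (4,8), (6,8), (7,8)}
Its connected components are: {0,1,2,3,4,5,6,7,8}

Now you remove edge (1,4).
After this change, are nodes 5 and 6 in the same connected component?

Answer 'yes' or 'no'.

Answer: yes

Derivation:
Initial components: {0,1,2,3,4,5,6,7,8}
Removing edge (1,4): not a bridge — component count unchanged at 1.
New components: {0,1,2,3,4,5,6,7,8}
Are 5 and 6 in the same component? yes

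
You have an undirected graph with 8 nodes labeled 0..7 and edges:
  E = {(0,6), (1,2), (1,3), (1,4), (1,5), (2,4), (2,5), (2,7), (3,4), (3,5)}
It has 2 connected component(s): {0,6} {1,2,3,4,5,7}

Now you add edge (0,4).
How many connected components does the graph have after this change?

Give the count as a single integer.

Initial component count: 2
Add (0,4): merges two components. Count decreases: 2 -> 1.
New component count: 1

Answer: 1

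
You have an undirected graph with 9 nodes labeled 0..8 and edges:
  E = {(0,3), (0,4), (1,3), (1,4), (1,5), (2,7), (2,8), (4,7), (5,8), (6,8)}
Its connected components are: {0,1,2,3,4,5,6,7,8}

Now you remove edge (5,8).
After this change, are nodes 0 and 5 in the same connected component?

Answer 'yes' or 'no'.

Answer: yes

Derivation:
Initial components: {0,1,2,3,4,5,6,7,8}
Removing edge (5,8): not a bridge — component count unchanged at 1.
New components: {0,1,2,3,4,5,6,7,8}
Are 0 and 5 in the same component? yes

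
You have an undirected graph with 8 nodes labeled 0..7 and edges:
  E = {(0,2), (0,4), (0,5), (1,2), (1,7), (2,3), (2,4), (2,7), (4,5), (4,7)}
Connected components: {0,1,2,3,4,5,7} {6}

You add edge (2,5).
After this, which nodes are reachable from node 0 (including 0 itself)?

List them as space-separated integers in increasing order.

Answer: 0 1 2 3 4 5 7

Derivation:
Before: nodes reachable from 0: {0,1,2,3,4,5,7}
Adding (2,5): both endpoints already in same component. Reachability from 0 unchanged.
After: nodes reachable from 0: {0,1,2,3,4,5,7}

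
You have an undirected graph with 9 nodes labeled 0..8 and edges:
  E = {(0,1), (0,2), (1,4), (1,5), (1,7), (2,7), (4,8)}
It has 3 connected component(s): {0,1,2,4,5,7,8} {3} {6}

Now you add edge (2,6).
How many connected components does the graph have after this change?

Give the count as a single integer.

Answer: 2

Derivation:
Initial component count: 3
Add (2,6): merges two components. Count decreases: 3 -> 2.
New component count: 2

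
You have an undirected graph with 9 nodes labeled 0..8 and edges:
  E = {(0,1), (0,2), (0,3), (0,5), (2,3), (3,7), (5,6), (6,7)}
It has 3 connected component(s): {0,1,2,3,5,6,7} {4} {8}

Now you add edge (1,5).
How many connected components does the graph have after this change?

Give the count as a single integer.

Initial component count: 3
Add (1,5): endpoints already in same component. Count unchanged: 3.
New component count: 3

Answer: 3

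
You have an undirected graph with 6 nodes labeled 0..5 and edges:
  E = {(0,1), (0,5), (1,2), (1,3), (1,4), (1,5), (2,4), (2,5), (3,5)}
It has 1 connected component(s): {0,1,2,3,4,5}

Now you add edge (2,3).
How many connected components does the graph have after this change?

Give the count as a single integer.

Answer: 1

Derivation:
Initial component count: 1
Add (2,3): endpoints already in same component. Count unchanged: 1.
New component count: 1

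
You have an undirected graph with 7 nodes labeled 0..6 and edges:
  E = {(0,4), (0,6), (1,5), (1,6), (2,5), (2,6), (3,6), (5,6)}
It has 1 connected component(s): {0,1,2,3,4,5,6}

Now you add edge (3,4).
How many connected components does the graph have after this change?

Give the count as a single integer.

Answer: 1

Derivation:
Initial component count: 1
Add (3,4): endpoints already in same component. Count unchanged: 1.
New component count: 1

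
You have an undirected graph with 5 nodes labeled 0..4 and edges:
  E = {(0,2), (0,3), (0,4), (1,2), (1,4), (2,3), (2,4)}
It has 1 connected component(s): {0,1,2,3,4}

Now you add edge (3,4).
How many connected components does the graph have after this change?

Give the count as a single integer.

Answer: 1

Derivation:
Initial component count: 1
Add (3,4): endpoints already in same component. Count unchanged: 1.
New component count: 1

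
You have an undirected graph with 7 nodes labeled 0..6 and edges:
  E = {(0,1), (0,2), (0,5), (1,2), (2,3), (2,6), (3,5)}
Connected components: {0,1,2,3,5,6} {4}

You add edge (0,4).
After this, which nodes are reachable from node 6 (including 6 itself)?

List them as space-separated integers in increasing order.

Answer: 0 1 2 3 4 5 6

Derivation:
Before: nodes reachable from 6: {0,1,2,3,5,6}
Adding (0,4): merges 6's component with another. Reachability grows.
After: nodes reachable from 6: {0,1,2,3,4,5,6}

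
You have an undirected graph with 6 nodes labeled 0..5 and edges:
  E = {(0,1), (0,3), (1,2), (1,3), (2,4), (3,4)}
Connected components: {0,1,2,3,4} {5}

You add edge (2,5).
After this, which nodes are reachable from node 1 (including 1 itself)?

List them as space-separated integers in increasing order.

Answer: 0 1 2 3 4 5

Derivation:
Before: nodes reachable from 1: {0,1,2,3,4}
Adding (2,5): merges 1's component with another. Reachability grows.
After: nodes reachable from 1: {0,1,2,3,4,5}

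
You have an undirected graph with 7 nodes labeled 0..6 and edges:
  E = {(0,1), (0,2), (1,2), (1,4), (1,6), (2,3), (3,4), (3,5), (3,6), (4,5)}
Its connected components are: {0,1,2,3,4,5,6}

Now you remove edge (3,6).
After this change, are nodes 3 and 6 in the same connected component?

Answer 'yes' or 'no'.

Answer: yes

Derivation:
Initial components: {0,1,2,3,4,5,6}
Removing edge (3,6): not a bridge — component count unchanged at 1.
New components: {0,1,2,3,4,5,6}
Are 3 and 6 in the same component? yes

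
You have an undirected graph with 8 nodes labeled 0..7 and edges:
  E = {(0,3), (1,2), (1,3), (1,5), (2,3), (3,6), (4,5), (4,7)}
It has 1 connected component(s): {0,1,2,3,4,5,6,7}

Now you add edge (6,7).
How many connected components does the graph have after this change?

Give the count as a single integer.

Answer: 1

Derivation:
Initial component count: 1
Add (6,7): endpoints already in same component. Count unchanged: 1.
New component count: 1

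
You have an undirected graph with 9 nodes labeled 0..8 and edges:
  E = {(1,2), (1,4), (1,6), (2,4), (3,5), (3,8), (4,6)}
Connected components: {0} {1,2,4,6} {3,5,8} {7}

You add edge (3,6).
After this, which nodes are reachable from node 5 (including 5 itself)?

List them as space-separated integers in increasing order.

Before: nodes reachable from 5: {3,5,8}
Adding (3,6): merges 5's component with another. Reachability grows.
After: nodes reachable from 5: {1,2,3,4,5,6,8}

Answer: 1 2 3 4 5 6 8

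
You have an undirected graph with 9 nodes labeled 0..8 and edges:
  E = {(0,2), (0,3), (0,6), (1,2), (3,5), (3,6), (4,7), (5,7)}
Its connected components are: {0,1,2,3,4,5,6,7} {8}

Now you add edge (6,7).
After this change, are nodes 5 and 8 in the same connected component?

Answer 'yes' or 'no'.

Answer: no

Derivation:
Initial components: {0,1,2,3,4,5,6,7} {8}
Adding edge (6,7): both already in same component {0,1,2,3,4,5,6,7}. No change.
New components: {0,1,2,3,4,5,6,7} {8}
Are 5 and 8 in the same component? no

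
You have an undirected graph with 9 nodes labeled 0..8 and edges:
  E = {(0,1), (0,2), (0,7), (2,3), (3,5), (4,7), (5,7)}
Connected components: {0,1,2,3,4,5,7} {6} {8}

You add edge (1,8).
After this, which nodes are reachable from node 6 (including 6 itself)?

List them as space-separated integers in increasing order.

Before: nodes reachable from 6: {6}
Adding (1,8): merges two components, but neither contains 6. Reachability from 6 unchanged.
After: nodes reachable from 6: {6}

Answer: 6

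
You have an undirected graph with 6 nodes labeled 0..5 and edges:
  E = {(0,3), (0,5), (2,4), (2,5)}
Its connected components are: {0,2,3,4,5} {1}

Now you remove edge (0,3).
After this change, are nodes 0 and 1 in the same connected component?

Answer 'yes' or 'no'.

Answer: no

Derivation:
Initial components: {0,2,3,4,5} {1}
Removing edge (0,3): it was a bridge — component count 2 -> 3.
New components: {0,2,4,5} {1} {3}
Are 0 and 1 in the same component? no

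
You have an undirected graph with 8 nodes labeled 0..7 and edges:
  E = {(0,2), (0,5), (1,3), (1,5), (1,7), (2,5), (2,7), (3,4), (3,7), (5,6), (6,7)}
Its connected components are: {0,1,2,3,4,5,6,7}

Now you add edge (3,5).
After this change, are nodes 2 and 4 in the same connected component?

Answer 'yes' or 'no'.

Initial components: {0,1,2,3,4,5,6,7}
Adding edge (3,5): both already in same component {0,1,2,3,4,5,6,7}. No change.
New components: {0,1,2,3,4,5,6,7}
Are 2 and 4 in the same component? yes

Answer: yes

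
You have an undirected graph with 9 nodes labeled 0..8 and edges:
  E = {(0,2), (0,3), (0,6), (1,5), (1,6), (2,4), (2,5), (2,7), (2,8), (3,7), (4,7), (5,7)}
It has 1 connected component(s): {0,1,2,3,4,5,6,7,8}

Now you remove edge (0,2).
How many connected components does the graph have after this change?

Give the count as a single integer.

Answer: 1

Derivation:
Initial component count: 1
Remove (0,2): not a bridge. Count unchanged: 1.
  After removal, components: {0,1,2,3,4,5,6,7,8}
New component count: 1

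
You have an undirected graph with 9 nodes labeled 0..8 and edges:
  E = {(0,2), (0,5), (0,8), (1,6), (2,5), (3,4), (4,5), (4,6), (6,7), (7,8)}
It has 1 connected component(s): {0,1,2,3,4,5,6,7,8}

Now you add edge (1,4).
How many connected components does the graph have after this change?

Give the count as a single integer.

Answer: 1

Derivation:
Initial component count: 1
Add (1,4): endpoints already in same component. Count unchanged: 1.
New component count: 1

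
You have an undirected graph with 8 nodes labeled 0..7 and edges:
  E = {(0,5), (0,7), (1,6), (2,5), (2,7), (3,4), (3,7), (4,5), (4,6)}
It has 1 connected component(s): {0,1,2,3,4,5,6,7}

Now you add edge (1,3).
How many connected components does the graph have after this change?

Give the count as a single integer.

Answer: 1

Derivation:
Initial component count: 1
Add (1,3): endpoints already in same component. Count unchanged: 1.
New component count: 1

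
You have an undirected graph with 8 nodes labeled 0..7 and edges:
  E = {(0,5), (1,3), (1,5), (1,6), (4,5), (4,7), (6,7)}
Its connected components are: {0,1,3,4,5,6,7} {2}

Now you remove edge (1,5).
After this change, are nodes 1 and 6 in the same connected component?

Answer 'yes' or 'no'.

Answer: yes

Derivation:
Initial components: {0,1,3,4,5,6,7} {2}
Removing edge (1,5): not a bridge — component count unchanged at 2.
New components: {0,1,3,4,5,6,7} {2}
Are 1 and 6 in the same component? yes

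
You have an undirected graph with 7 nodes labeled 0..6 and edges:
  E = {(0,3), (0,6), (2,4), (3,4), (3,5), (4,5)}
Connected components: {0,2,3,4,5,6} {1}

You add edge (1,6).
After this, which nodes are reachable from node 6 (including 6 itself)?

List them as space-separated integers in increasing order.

Before: nodes reachable from 6: {0,2,3,4,5,6}
Adding (1,6): merges 6's component with another. Reachability grows.
After: nodes reachable from 6: {0,1,2,3,4,5,6}

Answer: 0 1 2 3 4 5 6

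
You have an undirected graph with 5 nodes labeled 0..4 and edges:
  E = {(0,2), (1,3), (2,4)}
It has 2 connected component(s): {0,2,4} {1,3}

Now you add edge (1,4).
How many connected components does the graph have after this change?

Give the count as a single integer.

Answer: 1

Derivation:
Initial component count: 2
Add (1,4): merges two components. Count decreases: 2 -> 1.
New component count: 1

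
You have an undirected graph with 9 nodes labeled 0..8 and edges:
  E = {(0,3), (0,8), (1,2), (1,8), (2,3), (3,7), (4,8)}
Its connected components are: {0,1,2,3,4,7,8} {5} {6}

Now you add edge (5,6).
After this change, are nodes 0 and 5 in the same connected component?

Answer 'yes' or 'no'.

Initial components: {0,1,2,3,4,7,8} {5} {6}
Adding edge (5,6): merges {5} and {6}.
New components: {0,1,2,3,4,7,8} {5,6}
Are 0 and 5 in the same component? no

Answer: no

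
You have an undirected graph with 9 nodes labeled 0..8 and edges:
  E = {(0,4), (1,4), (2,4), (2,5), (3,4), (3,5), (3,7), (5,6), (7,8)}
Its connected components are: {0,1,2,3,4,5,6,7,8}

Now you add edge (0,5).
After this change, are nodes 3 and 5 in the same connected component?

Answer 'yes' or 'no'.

Answer: yes

Derivation:
Initial components: {0,1,2,3,4,5,6,7,8}
Adding edge (0,5): both already in same component {0,1,2,3,4,5,6,7,8}. No change.
New components: {0,1,2,3,4,5,6,7,8}
Are 3 and 5 in the same component? yes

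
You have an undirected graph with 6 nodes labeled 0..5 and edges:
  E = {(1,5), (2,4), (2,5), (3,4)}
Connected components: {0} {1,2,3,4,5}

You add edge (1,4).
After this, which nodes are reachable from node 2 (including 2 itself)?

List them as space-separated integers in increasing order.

Answer: 1 2 3 4 5

Derivation:
Before: nodes reachable from 2: {1,2,3,4,5}
Adding (1,4): both endpoints already in same component. Reachability from 2 unchanged.
After: nodes reachable from 2: {1,2,3,4,5}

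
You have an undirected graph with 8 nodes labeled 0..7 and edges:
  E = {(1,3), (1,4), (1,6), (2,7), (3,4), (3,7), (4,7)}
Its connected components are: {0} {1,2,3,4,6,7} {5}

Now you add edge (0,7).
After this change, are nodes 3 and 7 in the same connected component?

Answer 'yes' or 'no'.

Initial components: {0} {1,2,3,4,6,7} {5}
Adding edge (0,7): merges {0} and {1,2,3,4,6,7}.
New components: {0,1,2,3,4,6,7} {5}
Are 3 and 7 in the same component? yes

Answer: yes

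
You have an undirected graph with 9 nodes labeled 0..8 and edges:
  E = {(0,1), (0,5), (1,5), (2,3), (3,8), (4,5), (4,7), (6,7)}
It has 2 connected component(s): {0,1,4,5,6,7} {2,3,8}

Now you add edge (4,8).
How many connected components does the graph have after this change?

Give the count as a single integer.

Answer: 1

Derivation:
Initial component count: 2
Add (4,8): merges two components. Count decreases: 2 -> 1.
New component count: 1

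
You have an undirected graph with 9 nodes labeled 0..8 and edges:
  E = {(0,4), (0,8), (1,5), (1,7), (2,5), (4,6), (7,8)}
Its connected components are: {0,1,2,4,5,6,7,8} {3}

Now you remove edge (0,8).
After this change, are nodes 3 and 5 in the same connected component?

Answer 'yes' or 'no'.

Answer: no

Derivation:
Initial components: {0,1,2,4,5,6,7,8} {3}
Removing edge (0,8): it was a bridge — component count 2 -> 3.
New components: {0,4,6} {1,2,5,7,8} {3}
Are 3 and 5 in the same component? no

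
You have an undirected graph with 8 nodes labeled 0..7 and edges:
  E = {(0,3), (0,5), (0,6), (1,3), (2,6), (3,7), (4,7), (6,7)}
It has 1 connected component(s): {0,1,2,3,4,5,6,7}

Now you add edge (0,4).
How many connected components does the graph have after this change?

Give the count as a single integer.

Answer: 1

Derivation:
Initial component count: 1
Add (0,4): endpoints already in same component. Count unchanged: 1.
New component count: 1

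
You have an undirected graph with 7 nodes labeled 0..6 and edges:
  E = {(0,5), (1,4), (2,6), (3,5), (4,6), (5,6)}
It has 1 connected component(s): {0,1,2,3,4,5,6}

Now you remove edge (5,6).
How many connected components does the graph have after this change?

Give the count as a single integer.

Answer: 2

Derivation:
Initial component count: 1
Remove (5,6): it was a bridge. Count increases: 1 -> 2.
  After removal, components: {0,3,5} {1,2,4,6}
New component count: 2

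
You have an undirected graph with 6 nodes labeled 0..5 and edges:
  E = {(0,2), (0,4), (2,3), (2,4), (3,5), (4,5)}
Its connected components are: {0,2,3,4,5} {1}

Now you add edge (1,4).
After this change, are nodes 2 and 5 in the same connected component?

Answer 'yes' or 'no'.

Answer: yes

Derivation:
Initial components: {0,2,3,4,5} {1}
Adding edge (1,4): merges {1} and {0,2,3,4,5}.
New components: {0,1,2,3,4,5}
Are 2 and 5 in the same component? yes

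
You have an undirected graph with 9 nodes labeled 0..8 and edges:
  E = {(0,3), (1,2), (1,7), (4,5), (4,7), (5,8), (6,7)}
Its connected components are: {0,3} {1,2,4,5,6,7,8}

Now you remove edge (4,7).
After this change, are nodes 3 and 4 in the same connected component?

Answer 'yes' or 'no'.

Answer: no

Derivation:
Initial components: {0,3} {1,2,4,5,6,7,8}
Removing edge (4,7): it was a bridge — component count 2 -> 3.
New components: {0,3} {1,2,6,7} {4,5,8}
Are 3 and 4 in the same component? no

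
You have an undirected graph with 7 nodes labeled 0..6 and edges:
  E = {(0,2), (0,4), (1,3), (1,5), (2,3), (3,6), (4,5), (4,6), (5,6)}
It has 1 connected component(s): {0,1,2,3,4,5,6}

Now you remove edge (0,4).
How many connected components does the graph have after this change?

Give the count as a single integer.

Initial component count: 1
Remove (0,4): not a bridge. Count unchanged: 1.
  After removal, components: {0,1,2,3,4,5,6}
New component count: 1

Answer: 1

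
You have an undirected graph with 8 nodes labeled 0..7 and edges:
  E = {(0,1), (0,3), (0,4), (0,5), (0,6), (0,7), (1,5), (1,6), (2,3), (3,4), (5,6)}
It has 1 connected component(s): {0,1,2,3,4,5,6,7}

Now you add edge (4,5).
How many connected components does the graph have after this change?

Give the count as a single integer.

Initial component count: 1
Add (4,5): endpoints already in same component. Count unchanged: 1.
New component count: 1

Answer: 1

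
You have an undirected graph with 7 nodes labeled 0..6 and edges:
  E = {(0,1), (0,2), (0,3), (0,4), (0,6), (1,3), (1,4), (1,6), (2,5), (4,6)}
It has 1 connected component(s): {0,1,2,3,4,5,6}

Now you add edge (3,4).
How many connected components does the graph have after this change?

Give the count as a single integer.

Answer: 1

Derivation:
Initial component count: 1
Add (3,4): endpoints already in same component. Count unchanged: 1.
New component count: 1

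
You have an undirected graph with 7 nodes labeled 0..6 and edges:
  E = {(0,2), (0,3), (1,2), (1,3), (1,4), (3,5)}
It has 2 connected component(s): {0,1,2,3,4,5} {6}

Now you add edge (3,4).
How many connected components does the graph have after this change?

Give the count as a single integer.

Answer: 2

Derivation:
Initial component count: 2
Add (3,4): endpoints already in same component. Count unchanged: 2.
New component count: 2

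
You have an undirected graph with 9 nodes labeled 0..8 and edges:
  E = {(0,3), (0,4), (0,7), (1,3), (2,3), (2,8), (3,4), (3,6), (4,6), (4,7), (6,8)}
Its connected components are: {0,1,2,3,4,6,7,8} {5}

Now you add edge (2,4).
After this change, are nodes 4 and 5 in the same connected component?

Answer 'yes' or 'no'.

Answer: no

Derivation:
Initial components: {0,1,2,3,4,6,7,8} {5}
Adding edge (2,4): both already in same component {0,1,2,3,4,6,7,8}. No change.
New components: {0,1,2,3,4,6,7,8} {5}
Are 4 and 5 in the same component? no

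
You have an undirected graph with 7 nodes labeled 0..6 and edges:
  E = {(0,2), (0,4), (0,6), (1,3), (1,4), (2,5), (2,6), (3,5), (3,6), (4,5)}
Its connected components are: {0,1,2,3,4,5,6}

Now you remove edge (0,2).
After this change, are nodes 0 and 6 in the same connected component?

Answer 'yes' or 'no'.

Initial components: {0,1,2,3,4,5,6}
Removing edge (0,2): not a bridge — component count unchanged at 1.
New components: {0,1,2,3,4,5,6}
Are 0 and 6 in the same component? yes

Answer: yes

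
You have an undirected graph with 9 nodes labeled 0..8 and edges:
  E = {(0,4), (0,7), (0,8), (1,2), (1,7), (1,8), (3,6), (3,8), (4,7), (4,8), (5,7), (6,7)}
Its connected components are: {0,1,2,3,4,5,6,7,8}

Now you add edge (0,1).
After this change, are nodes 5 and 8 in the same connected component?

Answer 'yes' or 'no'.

Answer: yes

Derivation:
Initial components: {0,1,2,3,4,5,6,7,8}
Adding edge (0,1): both already in same component {0,1,2,3,4,5,6,7,8}. No change.
New components: {0,1,2,3,4,5,6,7,8}
Are 5 and 8 in the same component? yes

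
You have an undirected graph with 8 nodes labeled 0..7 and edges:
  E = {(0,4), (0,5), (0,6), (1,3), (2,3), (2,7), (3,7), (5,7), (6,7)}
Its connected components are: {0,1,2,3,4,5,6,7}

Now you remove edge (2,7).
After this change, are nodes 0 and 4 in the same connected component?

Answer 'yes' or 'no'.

Answer: yes

Derivation:
Initial components: {0,1,2,3,4,5,6,7}
Removing edge (2,7): not a bridge — component count unchanged at 1.
New components: {0,1,2,3,4,5,6,7}
Are 0 and 4 in the same component? yes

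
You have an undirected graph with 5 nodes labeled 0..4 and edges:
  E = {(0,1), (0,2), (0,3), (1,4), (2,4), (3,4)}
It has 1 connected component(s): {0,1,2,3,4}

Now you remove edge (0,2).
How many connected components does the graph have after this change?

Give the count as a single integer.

Answer: 1

Derivation:
Initial component count: 1
Remove (0,2): not a bridge. Count unchanged: 1.
  After removal, components: {0,1,2,3,4}
New component count: 1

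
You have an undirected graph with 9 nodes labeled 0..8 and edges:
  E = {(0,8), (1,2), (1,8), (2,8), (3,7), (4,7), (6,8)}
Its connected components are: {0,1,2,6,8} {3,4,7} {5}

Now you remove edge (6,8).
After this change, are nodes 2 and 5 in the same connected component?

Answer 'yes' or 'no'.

Initial components: {0,1,2,6,8} {3,4,7} {5}
Removing edge (6,8): it was a bridge — component count 3 -> 4.
New components: {0,1,2,8} {3,4,7} {5} {6}
Are 2 and 5 in the same component? no

Answer: no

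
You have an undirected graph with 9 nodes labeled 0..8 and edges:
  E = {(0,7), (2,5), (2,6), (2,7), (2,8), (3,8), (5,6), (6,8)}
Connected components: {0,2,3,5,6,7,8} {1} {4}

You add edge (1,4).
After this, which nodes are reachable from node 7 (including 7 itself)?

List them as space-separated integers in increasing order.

Answer: 0 2 3 5 6 7 8

Derivation:
Before: nodes reachable from 7: {0,2,3,5,6,7,8}
Adding (1,4): merges two components, but neither contains 7. Reachability from 7 unchanged.
After: nodes reachable from 7: {0,2,3,5,6,7,8}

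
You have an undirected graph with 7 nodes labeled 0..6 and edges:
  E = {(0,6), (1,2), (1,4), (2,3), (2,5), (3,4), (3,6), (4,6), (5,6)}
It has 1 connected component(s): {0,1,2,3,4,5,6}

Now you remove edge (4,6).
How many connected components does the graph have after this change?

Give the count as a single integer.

Initial component count: 1
Remove (4,6): not a bridge. Count unchanged: 1.
  After removal, components: {0,1,2,3,4,5,6}
New component count: 1

Answer: 1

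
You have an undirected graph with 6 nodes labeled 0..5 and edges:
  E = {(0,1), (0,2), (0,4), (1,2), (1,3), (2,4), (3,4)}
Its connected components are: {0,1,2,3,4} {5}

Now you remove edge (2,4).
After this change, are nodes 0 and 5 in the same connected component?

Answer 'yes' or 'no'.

Answer: no

Derivation:
Initial components: {0,1,2,3,4} {5}
Removing edge (2,4): not a bridge — component count unchanged at 2.
New components: {0,1,2,3,4} {5}
Are 0 and 5 in the same component? no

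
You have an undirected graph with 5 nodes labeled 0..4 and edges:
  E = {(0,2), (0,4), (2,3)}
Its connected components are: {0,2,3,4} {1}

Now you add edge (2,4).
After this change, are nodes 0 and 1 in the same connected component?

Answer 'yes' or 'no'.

Answer: no

Derivation:
Initial components: {0,2,3,4} {1}
Adding edge (2,4): both already in same component {0,2,3,4}. No change.
New components: {0,2,3,4} {1}
Are 0 and 1 in the same component? no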